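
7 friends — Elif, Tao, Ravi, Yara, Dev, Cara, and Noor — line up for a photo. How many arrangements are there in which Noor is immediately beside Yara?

Treat {Noor, Yara} as a single unit. There are 6 units to order, and the pair itself can be ordered 2 ways.
So the count is 2·(6)! = 1440.

1440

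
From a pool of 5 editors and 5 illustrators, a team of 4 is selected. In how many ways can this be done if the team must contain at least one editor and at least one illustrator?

200

With no constraint there are C(10,4) = 210 possible selections.
Selections missing a whole group: no editors → C(5,4) = 5; no illustrators → C(5,4) = 5.
Both groups omitted at once is impossible, so 210 − 10 = 200.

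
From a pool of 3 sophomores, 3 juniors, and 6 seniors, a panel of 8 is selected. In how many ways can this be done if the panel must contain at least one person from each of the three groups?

477

With no constraint there are C(12,8) = 495 possible selections.
Selections missing a whole group: no sophomores → C(9,8) = 9; no juniors → C(9,8) = 9; no seniors → C(6,8) = 0.
Add back selections omitting two groups (i.e. drawn from a single group): C(3,8) + C(3,8) + C(6,8) = 0.
By inclusion–exclusion: 495 − 18 + 0 = 477.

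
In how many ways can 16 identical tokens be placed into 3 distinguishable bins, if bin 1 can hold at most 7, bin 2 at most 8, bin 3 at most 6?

Without the upper bounds there are C(18,2) = 153 ways to split 16 among 3 bins.
Subtract solutions that violate a single cap (substitute x_i' = x_i − (cap_i+1)): x_1 ≥ 8 gives C(10,2) = 45; x_2 ≥ 9 gives C(9,2) = 36; x_3 ≥ 7 gives C(11,2) = 55. Together 136.
Add back pairs where two caps are both exceeded: 0 + 3 + 1 = 4.
By inclusion–exclusion the count is 153 − 136 + 4 = 21.

21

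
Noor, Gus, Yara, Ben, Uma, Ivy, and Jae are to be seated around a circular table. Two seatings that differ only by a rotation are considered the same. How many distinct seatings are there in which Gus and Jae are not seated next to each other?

Without the restriction there are (6)! = 720 seatings.
Seatings with Gus beside Jae: treat them as a block with 2 internal orders, giving 2 × (5)! = 240.
Subtracting, 720 − 240 = 480.

480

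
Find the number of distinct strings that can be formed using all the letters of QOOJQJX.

The 7 letters of QOOJQJX have repeats: J appearing twice, O appearing twice, and Q appearing twice.
The number of distinct arrangements is 7!/(2!·2!·2!) = 5040/8 = 630.

630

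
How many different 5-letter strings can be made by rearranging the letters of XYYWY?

20

The 5 letters of XYYWY have repeats: Y appearing 3 times.
So there are 5! / (3!) = 20 distinguishable arrangements.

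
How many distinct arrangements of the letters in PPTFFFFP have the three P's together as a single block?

Treat the 3 copies of P as a single block. The multiset to arrange is then {PPP, F, F, F, F, T}, 6 items in all.
That gives (6)!/(4!) = 30 arrangements.

30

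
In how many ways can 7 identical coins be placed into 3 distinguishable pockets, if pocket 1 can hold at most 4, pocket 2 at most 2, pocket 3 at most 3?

6

Without the upper bounds there are C(9,2) = 36 ways to split 7 among 3 pockets.
Subtract solutions that violate a single cap (substitute x_i' = x_i − (cap_i+1)): x_1 ≥ 5 gives C(4,2) = 6; x_2 ≥ 3 gives C(6,2) = 15; x_3 ≥ 4 gives C(5,2) = 10. Together 31.
Add back pairs where two caps are both exceeded: 0 + 0 + 1 = 1.
By inclusion–exclusion the count is 36 − 31 + 1 = 6.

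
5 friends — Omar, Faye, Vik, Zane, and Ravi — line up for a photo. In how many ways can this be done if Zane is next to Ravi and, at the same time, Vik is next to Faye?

24

Treat {Zane,Ravi} as one block (2 orders) and {Vik,Faye} as another (2 orders).
That leaves 3 units to arrange: 2 × 2 × 3! = 4 × 6 = 24.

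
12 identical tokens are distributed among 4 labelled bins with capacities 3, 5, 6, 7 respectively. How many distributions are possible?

130

Without the upper bounds there are C(15,3) = 455 ways to split 12 among 4 bins.
Subtract solutions that violate a single cap (substitute x_i' = x_i − (cap_i+1)): x_1 ≥ 4 gives C(11,3) = 165; x_2 ≥ 6 gives C(9,3) = 84; x_3 ≥ 7 gives C(8,3) = 56; x_4 ≥ 8 gives C(7,3) = 35. Together 340.
Add back pairs where two caps are both exceeded: 10 + 4 + 1 + 0 + 0 + 0 = 15.
By inclusion–exclusion the count is 455 − 340 + 15 = 130.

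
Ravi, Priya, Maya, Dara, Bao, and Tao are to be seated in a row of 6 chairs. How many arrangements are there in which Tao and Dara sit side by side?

240

Treat {Tao, Dara} as a single unit. There are 5 units to order, and the pair itself can be ordered 2 ways.
That gives 2 × 5! = 2 × 120 = 240.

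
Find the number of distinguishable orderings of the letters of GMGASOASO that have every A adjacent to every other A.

Treat the 2 copies of A as a single block. The multiset to arrange is then {AA, G, G, M, O, O, S, S}, 8 items in all.
That gives (8)!/(2!·2!·2!) = 5040 arrangements.

5040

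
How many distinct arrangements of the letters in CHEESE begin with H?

Fix H in the first position and arrange the remaining 5 letters.
Those 5 letters have E appearing 3 times, giving (5)!/(3!) = 20.

20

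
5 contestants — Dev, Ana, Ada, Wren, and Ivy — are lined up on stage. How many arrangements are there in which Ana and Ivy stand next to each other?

48

Place the 3 others and the Ana-Ivy pair as 4 objects in a line; the pair has 2 internal arrangements.
So the count is 2·(4)! = 48.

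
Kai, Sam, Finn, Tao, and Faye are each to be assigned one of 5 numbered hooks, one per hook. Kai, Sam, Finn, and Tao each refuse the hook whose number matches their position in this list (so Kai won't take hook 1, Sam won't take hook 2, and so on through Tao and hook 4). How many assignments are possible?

53

Let Aᵢ (for 1 ≤ i ≤ 4) be the placements that put person i in their forbidden hook. Any j of these fix j positions, leaving (5−j)! ways to fill the rest, and there are C(4,j) ways to pick which j.
By inclusion–exclusion, the number of valid placements is Σ_{j=0}^{4} (−1)^j C(4,j)·(5−j)!.
Computing: 120 − 96 + 36 − 8 + 1 = 53.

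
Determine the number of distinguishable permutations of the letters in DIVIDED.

420

Letter multiplicities in DIVIDED: D×3, E×1, I×2, V×1.
Dividing 7! = 5040 by 3!·2! = 12 for the repeated letters gives 420.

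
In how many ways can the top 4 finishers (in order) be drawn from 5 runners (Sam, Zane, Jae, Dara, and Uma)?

120

There are 5 choices for 1st place, 4 for 2nd, and so on down to 2 for position 4.
That gives 5 × 4 × 3 × 2 = 120.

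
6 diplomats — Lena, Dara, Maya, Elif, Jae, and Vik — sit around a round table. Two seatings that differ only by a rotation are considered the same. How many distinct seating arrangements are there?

120

Fix one person's seat to break rotational symmetry; the remaining 5 people can be arranged in (5)! = 120 ways.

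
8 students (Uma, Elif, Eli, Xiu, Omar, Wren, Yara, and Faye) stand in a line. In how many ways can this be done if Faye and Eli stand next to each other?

Treat {Faye, Eli} as a single unit. There are 7 units to order, and the pair itself can be ordered 2 ways.
So the count is 2·(7)! = 10080.

10080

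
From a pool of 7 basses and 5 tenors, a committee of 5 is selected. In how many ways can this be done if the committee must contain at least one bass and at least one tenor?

770

Total 5-person selections from all 12: C(12,5) = 792.
Subtract selections that omit an entire group: no basses → C(5,5) = 1; no tenors → C(7,5) = 21.
Both groups omitted at once is impossible, so 792 − 22 = 770.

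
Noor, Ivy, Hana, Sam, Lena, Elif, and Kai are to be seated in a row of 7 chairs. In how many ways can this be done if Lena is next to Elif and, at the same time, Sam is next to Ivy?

Treat {Lena,Elif} as one block (2 orders) and {Sam,Ivy} as another (2 orders).
That leaves 5 units to arrange: 2 × 2 × 5! = 4 × 120 = 480.

480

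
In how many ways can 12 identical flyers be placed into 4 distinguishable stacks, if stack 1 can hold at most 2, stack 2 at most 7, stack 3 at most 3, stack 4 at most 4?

30

By stars and bars, unrestricted non-negative solutions to x_1+…+x_4 = 12 number C(12+3,3) = 455.
Subtract solutions that violate a single cap (substitute x_i' = x_i − (cap_i+1)): x_1 ≥ 3 gives C(12,3) = 220; x_2 ≥ 8 gives C(7,3) = 35; x_3 ≥ 4 gives C(11,3) = 165; x_4 ≥ 5 gives C(10,3) = 120. Together 540.
Add back pairs where two caps are both exceeded: 4 + 56 + 35 + 1 + 0 + 20 = 116.
Subtract triples: 0 + 0 + 1 + 0 = 1.
By inclusion–exclusion the count is 455 − 540 + 116 − 1 = 30.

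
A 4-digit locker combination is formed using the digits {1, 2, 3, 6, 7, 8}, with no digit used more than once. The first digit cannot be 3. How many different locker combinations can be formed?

The first digit has 6−1 = 5 choices (anything except 3).
The remaining 3 digits are filled from the other 5 symbols without repetition: 5 × 4 × 3 = 60.
Total: 5 × 60 = 300.

300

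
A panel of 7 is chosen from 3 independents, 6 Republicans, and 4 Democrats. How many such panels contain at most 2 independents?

Split by how many independents are chosen (0 through 2).
Sum: C(3,0)·C(10,7) + C(3,1)·C(10,6) + C(3,2)·C(10,5) = 120 + 630 + 756 = 1506.

1506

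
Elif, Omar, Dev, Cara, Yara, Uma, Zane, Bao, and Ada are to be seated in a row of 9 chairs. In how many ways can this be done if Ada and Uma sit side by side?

80640

Place the 7 others and the Ada-Uma pair as 8 objects in a line; the pair has 2 internal arrangements.
So the count is 2·(8)! = 80640.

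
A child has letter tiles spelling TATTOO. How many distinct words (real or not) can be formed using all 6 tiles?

60

TATTOO has 6 letters with O appearing twice and T appearing 3 times.
So there are 6! / (3!·2!) = 60 distinguishable arrangements.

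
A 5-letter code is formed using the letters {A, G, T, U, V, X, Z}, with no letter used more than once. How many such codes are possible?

This is a permutation of 5 out of 7: P(7,5) = 7!/2!.
That product is 7 × 6 × 5 × 4 × 3 = 2520.

2520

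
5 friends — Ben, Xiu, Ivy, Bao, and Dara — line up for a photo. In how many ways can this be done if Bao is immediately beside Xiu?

48

Place the 3 others and the Bao-Xiu pair as 4 objects in a line; the pair has 2 internal arrangements.
So the count is 2·(4)! = 48.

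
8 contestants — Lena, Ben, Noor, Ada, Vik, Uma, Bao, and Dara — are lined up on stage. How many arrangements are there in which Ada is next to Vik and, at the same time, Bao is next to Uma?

2880

Treat {Ada,Vik} as one block (2 orders) and {Bao,Uma} as another (2 orders).
That leaves 6 units to arrange: 2 × 2 × 6! = 4 × 720 = 2880.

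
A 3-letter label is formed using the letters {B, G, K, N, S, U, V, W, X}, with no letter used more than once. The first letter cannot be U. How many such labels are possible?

The first letter has 9−1 = 8 choices (anything except U).
The remaining 2 letters are filled from the other 8 symbols without repetition: 8 × 7 = 56.
Total: 8 × 56 = 448.

448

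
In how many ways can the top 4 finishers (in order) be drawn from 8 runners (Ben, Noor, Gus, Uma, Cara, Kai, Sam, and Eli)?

There are 8 choices for 1st place, 7 for 2nd, and so on down to 5 for position 4.
That gives 8 × 7 × 6 × 5 = 1680.

1680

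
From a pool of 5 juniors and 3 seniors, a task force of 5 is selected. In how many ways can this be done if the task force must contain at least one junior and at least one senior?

Unrestricted: C(8,5) = 56 ways to pick any 5 of the 8.
Selections missing a whole group: no juniors → C(3,5) = 0; no seniors → C(5,5) = 1.
Both groups omitted at once is impossible, so 56 − 1 = 55.

55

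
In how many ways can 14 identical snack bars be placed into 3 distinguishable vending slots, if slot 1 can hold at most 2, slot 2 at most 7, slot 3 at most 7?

By stars and bars, unrestricted non-negative solutions to x_1+…+x_3 = 14 number C(14+2,2) = 120.
Subtract solutions that violate a single cap (substitute x_i' = x_i − (cap_i+1)): x_1 ≥ 3 gives C(13,2) = 78; x_2 ≥ 8 gives C(8,2) = 28; x_3 ≥ 8 gives C(8,2) = 28. Together 134.
Add back pairs where two caps are both exceeded: 10 + 10 + 0 = 20.
By inclusion–exclusion the count is 120 − 134 + 20 = 6.

6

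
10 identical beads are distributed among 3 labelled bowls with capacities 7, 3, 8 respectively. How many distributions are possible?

Without the upper bounds there are C(12,2) = 66 ways to split 10 among 3 bowls.
Subtract solutions that violate a single cap (substitute x_i' = x_i − (cap_i+1)): x_1 ≥ 8 gives C(4,2) = 6; x_2 ≥ 4 gives C(8,2) = 28; x_3 ≥ 9 gives C(3,2) = 3. Together 37.
No two caps can be exceeded simultaneously, so the pair terms are all 0.
By inclusion–exclusion the count is 66 − 37 + 0 = 29.

29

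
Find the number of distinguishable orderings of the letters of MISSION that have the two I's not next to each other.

900

Total arrangements of MISSION: 7!/(2!·2!) = 1260.
Arrangements with the I's together: treat II as one letter, giving (6)!/(2!) = 360.
Subtracting, 1260 − 360 = 900 arrangements keep the I's apart.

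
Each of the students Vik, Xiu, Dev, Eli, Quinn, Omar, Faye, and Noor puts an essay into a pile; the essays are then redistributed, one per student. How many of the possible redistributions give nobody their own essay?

Count assignments avoiding every fixed point. For any j of the 8 students fixed to their own essay, the other 8−j can be arranged in (8−j)! ways.
By inclusion–exclusion this is Σ_{j=0}^{8} (−1)^j C(8,j)·(8−j)!.
Computing: 40320 − 40320 + 20160 − 6720 + 1680 − 336 + 56 − 8 + 1 = 14833.

14833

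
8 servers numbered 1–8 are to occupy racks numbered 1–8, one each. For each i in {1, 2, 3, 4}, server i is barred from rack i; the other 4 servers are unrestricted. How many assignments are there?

Let Aᵢ (for 1 ≤ i ≤ 4) be the placements that put server i in its forbidden rack. Any j of these fix j positions, leaving (8−j)! ways to fill the rest, and there are C(4,j) ways to pick which j.
By inclusion–exclusion, the number of valid placements is Σ_{j=0}^{4} (−1)^j C(4,j)·(8−j)!.
Computing: 40320 − 20160 + 4320 − 480 + 24 = 24024.

24024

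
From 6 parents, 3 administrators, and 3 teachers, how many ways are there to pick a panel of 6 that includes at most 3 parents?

662

Split by how many parents are chosen (0 through 3).
Sum: C(6,0)·C(6,6) + C(6,1)·C(6,5) + C(6,2)·C(6,4) + C(6,3)·C(6,3) = 1 + 36 + 225 + 400 = 662.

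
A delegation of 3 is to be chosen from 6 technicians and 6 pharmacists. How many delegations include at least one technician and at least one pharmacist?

180

With no constraint there are C(12,3) = 220 possible selections.
Selections missing a whole group: no technicians → C(6,3) = 20; no pharmacists → C(6,3) = 20.
Both groups omitted at once is impossible, so 220 − 40 = 180.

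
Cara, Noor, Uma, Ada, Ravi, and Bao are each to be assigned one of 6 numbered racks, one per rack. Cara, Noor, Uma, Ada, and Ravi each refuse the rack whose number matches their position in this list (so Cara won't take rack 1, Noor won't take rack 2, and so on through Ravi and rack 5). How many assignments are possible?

Let Aᵢ (for 1 ≤ i ≤ 5) be the placements that put person i in their forbidden rack. Any j of these fix j positions, leaving (6−j)! ways to fill the rest, and there are C(5,j) ways to pick which j.
By inclusion–exclusion, the number of valid placements is Σ_{j=0}^{5} (−1)^j C(5,j)·(6−j)!.
Computing: 720 − 600 + 240 − 60 + 10 − 1 = 309.

309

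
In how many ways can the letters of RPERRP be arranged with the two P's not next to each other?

40

There are 6!/(3!·2!) = 60 arrangements of RPERRP in total.
If the two P's are adjacent, glue them into one block, leaving 5 items to arrange: (5)!/(3!) = 20 ways.
Hence 60 − 20 = 40.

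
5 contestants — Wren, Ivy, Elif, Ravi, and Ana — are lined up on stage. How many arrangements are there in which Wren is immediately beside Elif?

Treat {Wren, Elif} as a single unit. There are 4 units to order, and the pair itself can be ordered 2 ways.
So the count is 2·(4)! = 48.

48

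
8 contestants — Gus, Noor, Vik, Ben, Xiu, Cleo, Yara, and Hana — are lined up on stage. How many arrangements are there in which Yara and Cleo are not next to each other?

Of the 8! = 40320 arrangements, those with Yara and Cleo adjacent number 2 × 7! = 10080 (treat the pair as a block with 2 internal orders).
So 40320 − 10080 = 30240 arrangements keep them apart.

30240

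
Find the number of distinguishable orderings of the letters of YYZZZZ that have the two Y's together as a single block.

5

Treat the 2 copies of Y as a single block. The multiset to arrange is then {YY, Z, Z, Z, Z}, 5 items in all.
That gives (5)!/(4!) = 5 arrangements.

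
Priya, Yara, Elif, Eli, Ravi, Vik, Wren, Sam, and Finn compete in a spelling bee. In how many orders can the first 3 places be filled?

504

There are 9 choices for 1st place, 8 for 2nd, and 7 for 3rd.
That gives 9 × 8 × 7 = 504.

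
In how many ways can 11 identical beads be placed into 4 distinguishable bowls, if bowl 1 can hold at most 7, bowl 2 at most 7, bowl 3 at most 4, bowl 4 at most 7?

Without the upper bounds there are C(14,3) = 364 ways to split 11 among 4 bowls.
Subtract solutions that violate a single cap (substitute x_i' = x_i − (cap_i+1)): x_1 ≥ 8 gives C(6,3) = 20; x_2 ≥ 8 gives C(6,3) = 20; x_3 ≥ 5 gives C(9,3) = 84; x_4 ≥ 8 gives C(6,3) = 20. Together 144.
No two caps can be exceeded simultaneously, so the pair terms are all 0.
By inclusion–exclusion the count is 364 − 144 + 0 = 220.

220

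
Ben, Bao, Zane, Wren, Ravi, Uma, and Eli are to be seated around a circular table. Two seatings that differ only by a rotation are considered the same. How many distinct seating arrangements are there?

720

Fix one person's seat to break rotational symmetry; the remaining 6 people can be arranged in (6)! = 720 ways.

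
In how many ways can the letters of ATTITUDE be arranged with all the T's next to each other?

Treat the 3 copies of T as a single block. The multiset to arrange is then {TTT, A, D, E, I, U}, 6 items in all.
All 6 items are distinct, so there are (6)! = 720 arrangements.

720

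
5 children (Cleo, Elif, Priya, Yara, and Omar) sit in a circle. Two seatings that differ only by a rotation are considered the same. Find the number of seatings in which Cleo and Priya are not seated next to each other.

12

All circular seatings of 5 people number (4)! = 24.
Those with Cleo next to Priya: fuse the pair into one unit and seat 4 units around a circle — 2·(3)! = 12.
Subtracting, 24 − 12 = 12.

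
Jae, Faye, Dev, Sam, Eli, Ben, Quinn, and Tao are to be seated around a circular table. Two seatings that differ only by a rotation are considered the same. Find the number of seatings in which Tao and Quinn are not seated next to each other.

All circular seatings of 8 people number (7)! = 5040.
Seatings with Tao beside Quinn: treat them as a block with 2 internal orders, giving 2 × (6)! = 1440.
Subtracting, 5040 − 1440 = 3600.

3600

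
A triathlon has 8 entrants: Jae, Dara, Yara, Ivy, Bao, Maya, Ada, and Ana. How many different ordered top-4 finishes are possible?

There are 8 choices for 1st place, 7 for 2nd, and so on down to 5 for position 4.
That gives 8 × 7 × 6 × 5 = 1680.

1680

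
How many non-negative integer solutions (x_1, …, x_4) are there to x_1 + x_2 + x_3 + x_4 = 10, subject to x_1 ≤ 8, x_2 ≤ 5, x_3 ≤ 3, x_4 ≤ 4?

112

Without the upper bounds there are C(13,3) = 286 ways to split 10 among 4 variables.
Subtract solutions that violate a single cap (substitute x_i' = x_i − (cap_i+1)): x_1 ≥ 9 gives C(4,3) = 4; x_2 ≥ 6 gives C(7,3) = 35; x_3 ≥ 4 gives C(9,3) = 84; x_4 ≥ 5 gives C(8,3) = 56. Together 179.
Add back pairs where two caps are both exceeded: 0 + 0 + 0 + 1 + 0 + 4 = 5.
By inclusion–exclusion the count is 286 − 179 + 5 = 112.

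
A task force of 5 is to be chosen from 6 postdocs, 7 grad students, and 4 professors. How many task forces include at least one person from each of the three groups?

4214

With no constraint there are C(17,5) = 6188 possible selections.
Subtract selections that omit an entire group: no postdocs → C(11,5) = 462; no grad students → C(10,5) = 252; no professors → C(13,5) = 1287.
Add back selections omitting two groups (i.e. drawn from a single group): C(6,5) + C(7,5) + C(4,5) = 27.
By inclusion–exclusion: 6188 − 2001 + 27 = 4214.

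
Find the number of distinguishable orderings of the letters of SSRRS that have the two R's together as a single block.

4

Treat the 2 copies of R as a single block. The multiset to arrange is then {RR, S, S, S}, 4 items in all.
That gives (4)!/(3!) = 4 arrangements.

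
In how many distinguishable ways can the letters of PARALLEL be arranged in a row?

3360

PARALLEL has 8 letters with A appearing twice and L appearing 3 times.
So there are 8! / (3!·2!) = 3360 distinguishable arrangements.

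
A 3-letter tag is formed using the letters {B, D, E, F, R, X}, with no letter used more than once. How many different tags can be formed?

Choose and order 3 of the 6 symbols: the first letter has 6 options, the next 5, then 4.
6 × 5 × 4 = 120.

120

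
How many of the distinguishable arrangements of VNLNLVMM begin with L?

With the first slot taken by L, it remains to arrange the other 7 letters (VNNLVMM).
Those 7 letters have M appearing twice, N appearing twice, and V appearing twice, giving (7)!/(2!·2!·2!) = 630.

630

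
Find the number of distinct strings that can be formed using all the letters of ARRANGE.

1260

ARRANGE has 7 letters with A appearing twice and R appearing twice.
So there are 7! / (2!·2!) = 1260 distinguishable arrangements.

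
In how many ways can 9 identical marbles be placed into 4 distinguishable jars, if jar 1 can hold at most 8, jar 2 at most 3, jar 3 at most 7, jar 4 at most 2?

85

Ignoring the caps, the number of non-negative solutions to x_1+…+x_4 = 9 is C(12,3) = 220.
Subtract solutions that violate a single cap (substitute x_i' = x_i − (cap_i+1)): x_1 ≥ 9 gives C(3,3) = 1; x_2 ≥ 4 gives C(8,3) = 56; x_3 ≥ 8 gives C(4,3) = 4; x_4 ≥ 3 gives C(9,3) = 84. Together 145.
Add back pairs where two caps are both exceeded: 0 + 0 + 0 + 0 + 10 + 0 = 10.
By inclusion–exclusion the count is 220 − 145 + 10 = 85.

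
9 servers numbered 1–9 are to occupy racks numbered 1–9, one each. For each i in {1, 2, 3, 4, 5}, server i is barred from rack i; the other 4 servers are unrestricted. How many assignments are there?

Let Aᵢ (for 1 ≤ i ≤ 5) be the placements that put server i in its forbidden rack. Any j of these fix j positions, leaving (9−j)! ways to fill the rest, and there are C(5,j) ways to pick which j.
By inclusion–exclusion, the number of valid placements is Σ_{j=0}^{5} (−1)^j C(5,j)·(9−j)!.
Computing: 362880 − 201600 + 50400 − 7200 + 600 − 24 = 205056.

205056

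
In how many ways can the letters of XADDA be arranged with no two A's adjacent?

There are 5!/(2!·2!) = 30 arrangements of XADDA in total.
If the two A's are adjacent, glue them into one block, leaving 4 items to arrange: (4)!/(2!) = 12 ways.
Hence 30 − 12 = 18.

18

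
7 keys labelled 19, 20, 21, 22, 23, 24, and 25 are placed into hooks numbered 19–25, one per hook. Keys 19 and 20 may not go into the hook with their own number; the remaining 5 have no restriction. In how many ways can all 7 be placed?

3720

Let Aᵢ (for i ∈ {19, 20}) be the placements that put key i in its forbidden hook. Any j of these fix j positions, leaving (7−j)! ways to fill the rest, and there are C(2,j) ways to pick which j.
By inclusion–exclusion, the number of valid placements is Σ_{j=0}^{2} (−1)^j C(2,j)·(7−j)!.
Computing: 5040 − 1440 + 120 = 3720.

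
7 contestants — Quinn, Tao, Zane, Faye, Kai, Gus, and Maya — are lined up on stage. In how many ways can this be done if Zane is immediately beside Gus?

Place the 5 others and the Zane-Gus pair as 6 objects in a line; the pair has 2 internal arrangements.
So the count is 2·(6)! = 1440.

1440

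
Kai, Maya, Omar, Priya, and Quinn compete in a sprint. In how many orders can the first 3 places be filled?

60

There are 5 choices for 1st place, 4 for 2nd, and 3 for 3rd.
That gives 5 × 4 × 3 = 60.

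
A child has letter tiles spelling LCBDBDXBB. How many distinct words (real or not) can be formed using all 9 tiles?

7560

The 9 letters of LCBDBDXBB have repeats: B appearing 4 times and D appearing twice.
The number of distinct arrangements is 9!/(4!·2!) = 362880/48 = 7560.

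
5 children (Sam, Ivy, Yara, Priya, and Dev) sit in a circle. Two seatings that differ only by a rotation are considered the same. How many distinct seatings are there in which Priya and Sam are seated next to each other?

Treat {Priya, Sam} as one unit (2 internal orders) and seat the resulting 4 units around the table: (3)! circular arrangements.
So 2 × (3)! = 2 × 6 = 12.

12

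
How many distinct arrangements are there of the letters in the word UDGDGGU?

210

The 7 letters of UDGDGGU have repeats: D appearing twice, G appearing 3 times, and U appearing twice.
Dividing 7! = 5040 by 3!·2!·2! = 24 for the repeated letters gives 210.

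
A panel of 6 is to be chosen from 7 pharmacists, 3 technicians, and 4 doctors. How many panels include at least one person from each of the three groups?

2331

With no constraint there are C(14,6) = 3003 possible selections.
Subtract selections that omit an entire group: no pharmacists → C(7,6) = 7; no technicians → C(11,6) = 462; no doctors → C(10,6) = 210.
Add back selections omitting two groups (i.e. drawn from a single group): C(7,6) + C(3,6) + C(4,6) = 7.
By inclusion–exclusion: 3003 − 679 + 7 = 2331.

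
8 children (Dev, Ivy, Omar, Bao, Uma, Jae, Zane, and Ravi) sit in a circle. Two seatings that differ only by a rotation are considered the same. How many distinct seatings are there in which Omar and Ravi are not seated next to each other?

3600

Without the restriction there are (7)! = 5040 seatings.
Seatings with Omar beside Ravi: treat them as a block with 2 internal orders, giving 2 × (6)! = 1440.
Subtracting, 5040 − 1440 = 3600.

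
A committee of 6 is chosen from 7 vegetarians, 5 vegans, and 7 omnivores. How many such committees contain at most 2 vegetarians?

Split by how many vegetarians are chosen (0 through 2).
Sum: C(7,0)·C(12,6) + C(7,1)·C(12,5) + C(7,2)·C(12,4) = 924 + 5544 + 10395 = 16863.

16863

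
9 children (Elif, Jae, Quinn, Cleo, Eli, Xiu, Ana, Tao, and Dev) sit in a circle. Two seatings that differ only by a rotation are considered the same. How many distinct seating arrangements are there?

Seat Elif anywhere (absorbing the rotational symmetry), then permute the other 8: (8)! = 40320.

40320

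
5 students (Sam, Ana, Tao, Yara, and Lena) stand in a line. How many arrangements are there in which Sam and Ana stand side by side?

48

Glue Sam and Ana into one block (2 internal orders), leaving 4 units to arrange in a row.
So the count is 2·(4)! = 48.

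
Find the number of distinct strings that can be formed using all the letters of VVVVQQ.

The 6 letters of VVVVQQ have repeats: Q appearing twice and V appearing 4 times.
So there are 6! / (4!·2!) = 15 distinguishable arrangements.

15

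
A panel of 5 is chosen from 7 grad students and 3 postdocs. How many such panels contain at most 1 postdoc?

126

Split by how many postdocs are chosen (0 through 1).
Sum: C(3,0)·C(7,5) + C(3,1)·C(7,4) = 21 + 105 = 126.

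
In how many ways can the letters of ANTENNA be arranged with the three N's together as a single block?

Treat the 3 copies of N as a single block. The multiset to arrange is then {NNN, A, A, E, T}, 5 items in all.
That gives (5)!/(2!) = 60 arrangements.

60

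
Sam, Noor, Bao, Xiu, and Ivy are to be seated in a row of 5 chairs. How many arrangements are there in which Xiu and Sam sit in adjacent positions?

48

Glue Xiu and Sam into one block (2 internal orders), leaving 4 units to arrange in a row.
That gives 2 × 4! = 2 × 24 = 48.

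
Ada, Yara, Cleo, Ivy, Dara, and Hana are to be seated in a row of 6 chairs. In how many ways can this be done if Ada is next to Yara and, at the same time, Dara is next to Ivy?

96

Treat {Ada,Yara} as one block (2 orders) and {Dara,Ivy} as another (2 orders).
That leaves 4 units to arrange: 2 × 2 × 4! = 4 × 24 = 96.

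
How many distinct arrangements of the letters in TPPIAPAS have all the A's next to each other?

840

Treat the 2 copies of A as a single block. The multiset to arrange is then {AA, I, P, P, P, S, T}, 7 items in all.
That gives (7)!/(3!) = 840 arrangements.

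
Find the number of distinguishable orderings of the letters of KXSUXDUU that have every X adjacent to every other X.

840

Treat the 2 copies of X as a single block. The multiset to arrange is then {XX, D, K, S, U, U, U}, 7 items in all.
That gives (7)!/(3!) = 840 arrangements.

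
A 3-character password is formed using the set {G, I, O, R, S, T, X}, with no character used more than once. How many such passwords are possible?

Choose and order 3 of the 7 symbols: the first character has 7 options, the next 6, then 5.
7 × 6 × 5 = 210.

210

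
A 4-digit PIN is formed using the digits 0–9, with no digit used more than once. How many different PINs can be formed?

With no repetition, fill the 4 digits in order: 10 choices, then 9, down to 7.
10 × 9 × 8 × 7 = 5040.

5040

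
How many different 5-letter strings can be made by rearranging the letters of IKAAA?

Letter multiplicities in IKAAA: A×3, I×1, K×1.
Dividing 5! = 120 by 3! = 6 for the repeated letters gives 20.

20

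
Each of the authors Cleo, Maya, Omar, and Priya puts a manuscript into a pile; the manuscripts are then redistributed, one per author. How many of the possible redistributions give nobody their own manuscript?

Let Aᵢ be the assignments in which author i gets their own manuscript. We want the size of the complement of A₁∪…∪A_4.
By inclusion–exclusion this is Σ_{j=0}^{4} (−1)^j C(4,j)·(4−j)!.
Computing: 24 − 24 + 12 − 4 + 1 = 9.

9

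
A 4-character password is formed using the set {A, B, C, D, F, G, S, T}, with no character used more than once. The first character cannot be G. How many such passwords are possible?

The first character has 8−1 = 7 choices (anything except G).
The remaining 3 characters are filled from the other 7 symbols without repetition: 7 × 6 × 5 = 210.
Total: 7 × 210 = 1470.

1470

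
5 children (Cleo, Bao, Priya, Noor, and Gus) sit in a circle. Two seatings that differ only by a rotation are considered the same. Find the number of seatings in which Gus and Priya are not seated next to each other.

Without the restriction there are (4)! = 24 seatings.
Those with Gus next to Priya: fuse the pair into one unit and seat 4 units around a circle — 2·(3)! = 12.
Subtracting, 24 − 12 = 12.

12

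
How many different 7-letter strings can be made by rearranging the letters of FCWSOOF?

Letter multiplicities in FCWSOOF: C×1, F×2, O×2, S×1, W×1.
So there are 7! / (2!·2!) = 1260 distinguishable arrangements.

1260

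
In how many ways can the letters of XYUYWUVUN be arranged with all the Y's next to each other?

Treat the 2 copies of Y as a single block. The multiset to arrange is then {YY, N, U, U, U, V, W, X}, 8 items in all.
That gives (8)!/(3!) = 6720 arrangements.

6720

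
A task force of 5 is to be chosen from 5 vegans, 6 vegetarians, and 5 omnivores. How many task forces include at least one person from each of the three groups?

3200

Total 5-person selections from all 16: C(16,5) = 4368.
Subtract selections that omit an entire group: no vegans → C(11,5) = 462; no vegetarians → C(10,5) = 252; no omnivores → C(11,5) = 462.
Add back selections omitting two groups (i.e. drawn from a single group): C(5,5) + C(6,5) + C(5,5) = 8.
By inclusion–exclusion: 4368 − 1176 + 8 = 3200.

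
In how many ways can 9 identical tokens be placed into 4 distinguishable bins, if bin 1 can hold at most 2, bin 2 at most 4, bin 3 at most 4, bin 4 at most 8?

By stars and bars, unrestricted non-negative solutions to x_1+…+x_4 = 9 number C(9+3,3) = 220.
Subtract solutions that violate a single cap (substitute x_i' = x_i − (cap_i+1)): x_1 ≥ 3 gives C(9,3) = 84; x_2 ≥ 5 gives C(7,3) = 35; x_3 ≥ 5 gives C(7,3) = 35; x_4 ≥ 9 gives C(3,3) = 1. Together 155.
Add back pairs where two caps are both exceeded: 4 + 4 + 0 + 0 + 0 + 0 = 8.
By inclusion–exclusion the count is 220 − 155 + 8 = 73.

73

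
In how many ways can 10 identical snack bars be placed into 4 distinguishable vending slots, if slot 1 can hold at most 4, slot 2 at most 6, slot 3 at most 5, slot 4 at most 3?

By stars and bars, unrestricted non-negative solutions to x_1+…+x_4 = 10 number C(10+3,3) = 286.
Subtract solutions that violate a single cap (substitute x_i' = x_i − (cap_i+1)): x_1 ≥ 5 gives C(8,3) = 56; x_2 ≥ 7 gives C(6,3) = 20; x_3 ≥ 6 gives C(7,3) = 35; x_4 ≥ 4 gives C(9,3) = 84. Together 195.
Add back pairs where two caps are both exceeded: 0 + 0 + 4 + 0 + 0 + 1 = 5.
By inclusion–exclusion the count is 286 − 195 + 5 = 96.

96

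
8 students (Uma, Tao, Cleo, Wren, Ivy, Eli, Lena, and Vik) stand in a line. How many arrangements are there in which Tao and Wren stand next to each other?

10080

Place the 6 others and the Tao-Wren pair as 7 objects in a line; the pair has 2 internal arrangements.
That gives 2 × 7! = 2 × 5040 = 10080.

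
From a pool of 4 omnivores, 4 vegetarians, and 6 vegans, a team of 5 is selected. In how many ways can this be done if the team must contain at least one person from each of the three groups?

With no constraint there are C(14,5) = 2002 possible selections.
Subtract selections that omit an entire group: no omnivores → C(10,5) = 252; no vegetarians → C(10,5) = 252; no vegans → C(8,5) = 56.
Add back selections omitting two groups (i.e. drawn from a single group): C(4,5) + C(4,5) + C(6,5) = 6.
By inclusion–exclusion: 2002 − 560 + 6 = 1448.

1448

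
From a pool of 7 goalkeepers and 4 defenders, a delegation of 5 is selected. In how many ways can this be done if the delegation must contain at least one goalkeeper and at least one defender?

441

Total 5-person selections from all 11: C(11,5) = 462.
Selections missing a whole group: no goalkeepers → C(4,5) = 0; no defenders → C(7,5) = 21.
Both groups omitted at once is impossible, so 462 − 21 = 441.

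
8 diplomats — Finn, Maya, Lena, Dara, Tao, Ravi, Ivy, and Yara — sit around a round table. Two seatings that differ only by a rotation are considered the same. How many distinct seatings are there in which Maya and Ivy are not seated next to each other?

Without the restriction there are (7)! = 5040 seatings.
Seatings with Maya beside Ivy: treat them as a block with 2 internal orders, giving 2 × (6)! = 1440.
Subtracting, 5040 − 1440 = 3600.

3600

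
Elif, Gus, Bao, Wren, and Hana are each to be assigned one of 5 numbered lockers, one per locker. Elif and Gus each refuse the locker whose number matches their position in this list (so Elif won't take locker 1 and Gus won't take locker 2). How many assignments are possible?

Let Aᵢ (for i ∈ {1, 2}) be the placements that put person i in their forbidden locker. Any j of these fix j positions, leaving (5−j)! ways to fill the rest, and there are C(2,j) ways to pick which j.
By inclusion–exclusion, the number of valid placements is Σ_{j=0}^{2} (−1)^j C(2,j)·(5−j)!.
Computing: 120 − 48 + 6 = 78.

78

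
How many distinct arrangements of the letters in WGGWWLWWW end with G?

With the last slot taken by G, it remains to arrange the other 8 letters (WGWWLWWW).
Those 8 letters have W appearing 6 times, giving (8)!/(6!) = 56.

56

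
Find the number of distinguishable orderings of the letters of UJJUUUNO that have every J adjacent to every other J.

Treat the 2 copies of J as a single block. The multiset to arrange is then {JJ, N, O, U, U, U, U}, 7 items in all.
That gives (7)!/(4!) = 210 arrangements.

210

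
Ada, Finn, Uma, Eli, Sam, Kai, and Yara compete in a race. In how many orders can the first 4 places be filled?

840

There are 7 choices for 1st place, 6 for 2nd, and so on down to 4 for position 4.
That gives 7 × 6 × 5 × 4 = 840.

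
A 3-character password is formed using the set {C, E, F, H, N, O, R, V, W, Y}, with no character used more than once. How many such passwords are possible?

Choose and order 3 of the 10 symbols: the first character has 10 options, the next 9, then 8.
That product is 10 × 9 × 8 = 720.

720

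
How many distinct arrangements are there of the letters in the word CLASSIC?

The 7 letters of CLASSIC have repeats: C appearing twice and S appearing twice.
Dividing 7! = 5040 by 2!·2! = 4 for the repeated letters gives 1260.

1260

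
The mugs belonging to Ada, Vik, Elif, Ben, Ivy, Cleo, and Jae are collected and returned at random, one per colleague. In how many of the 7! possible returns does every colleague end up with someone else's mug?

This is the derangement count D_7: permutations of 7 items with no fixed point.
By inclusion–exclusion this is Σ_{j=0}^{7} (−1)^j C(7,j)·(7−j)!.
Computing: 5040 − 5040 + 2520 − 840 + 210 − 42 + 7 − 1 = 1854.

1854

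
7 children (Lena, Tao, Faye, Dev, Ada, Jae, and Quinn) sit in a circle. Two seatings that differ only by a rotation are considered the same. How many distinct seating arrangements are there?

720

Fix one person's seat to break rotational symmetry; the remaining 6 people can be arranged in (6)! = 720 ways.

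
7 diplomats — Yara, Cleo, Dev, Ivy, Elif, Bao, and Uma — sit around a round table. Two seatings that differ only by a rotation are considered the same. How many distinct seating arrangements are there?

720

Fix one person's seat to break rotational symmetry; the remaining 6 people can be arranged in (6)! = 720 ways.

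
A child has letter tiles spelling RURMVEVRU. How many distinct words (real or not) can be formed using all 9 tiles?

15120

The 9 letters of RURMVEVRU have repeats: R appearing 3 times, U appearing twice, and V appearing twice.
So there are 9! / (3!·2!·2!) = 15120 distinguishable arrangements.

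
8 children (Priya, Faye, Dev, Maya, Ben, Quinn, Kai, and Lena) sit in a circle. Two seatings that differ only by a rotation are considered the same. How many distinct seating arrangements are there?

Seat Priya anywhere (absorbing the rotational symmetry), then permute the other 7: (7)! = 5040.

5040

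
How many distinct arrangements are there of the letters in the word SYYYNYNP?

SYYYNYNP has 8 letters with N appearing twice and Y appearing 4 times.
The number of distinct arrangements is 8!/(4!·2!) = 40320/48 = 840.

840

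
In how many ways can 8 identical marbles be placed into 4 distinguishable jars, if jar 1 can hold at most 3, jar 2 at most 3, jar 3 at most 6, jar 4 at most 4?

72

Ignoring the caps, the number of non-negative solutions to x_1+…+x_4 = 8 is C(11,3) = 165.
Subtract solutions that violate a single cap (substitute x_i' = x_i − (cap_i+1)): x_1 ≥ 4 gives C(7,3) = 35; x_2 ≥ 4 gives C(7,3) = 35; x_3 ≥ 7 gives C(4,3) = 4; x_4 ≥ 5 gives C(6,3) = 20. Together 94.
Add back pairs where two caps are both exceeded: 1 + 0 + 0 + 0 + 0 + 0 = 1.
By inclusion–exclusion the count is 165 − 94 + 1 = 72.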